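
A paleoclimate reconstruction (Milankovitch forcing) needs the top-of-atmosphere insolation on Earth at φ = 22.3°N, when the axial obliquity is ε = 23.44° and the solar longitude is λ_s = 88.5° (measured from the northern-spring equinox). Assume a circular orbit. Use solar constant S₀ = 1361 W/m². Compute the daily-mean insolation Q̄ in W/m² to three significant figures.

Q̄ ≈ 476 W/m²

Solar declination: sin δ = sin ε · sin λ_s = sin 23.44° × sin 88.5° = 0.39765, so δ = +23.431°.
cos H₀ = −tan(+22.3°) tan(+23.431°) = -0.1777, H₀ = 1.7495 rad.
Bracket: H₀ sin φ sin δ + cos φ cos δ sin H₀ = 1.7495×0.37946×0.39765 + 0.92521×0.91754×0.98408 = 0.263986 + 0.835402 = 1.099388.
Q̄ = (S₀/π) × [bracket] = (1361/π) × 1.099388 = 476.3 W/m².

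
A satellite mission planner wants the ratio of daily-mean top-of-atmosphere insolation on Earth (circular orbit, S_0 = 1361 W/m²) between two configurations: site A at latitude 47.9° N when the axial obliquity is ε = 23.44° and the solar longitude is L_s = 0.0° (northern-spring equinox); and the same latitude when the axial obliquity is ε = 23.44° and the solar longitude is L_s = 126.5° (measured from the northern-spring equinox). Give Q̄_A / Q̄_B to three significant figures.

— Configuration A (ϕ=+47.9°):
Solar declination: sin δ = sin ε · sin L_s = sin 23.44° × sin 0.0° = 0.00000, so δ = +0.000°.
cos h₀ = −tan(+47.9°) tan(+0.000°) = -0.0000, h₀ = 1.5708 rad.
Bracket: h₀ sin ϕ sin δ + cos ϕ cos δ sin h₀ = 1.5708×0.74198×0.00000 + 0.67043×1.00000×1.00000 = 0.000000 + 0.670430 = 0.670430.
Q̄ = (S_0/π) × [bracket] = (1361/π) × 0.670430 = 290.44 W/m².
— Configuration B (ϕ=+47.9°):
Solar declination: sin δ = sin ε · sin L_s = sin 23.44° × sin 126.5° = 0.31977, so δ = +18.649°.
cos h₀ = −tan(+47.9°) tan(+18.649°) = -0.3735, h₀ = 1.9536 rad.
Bracket: h₀ sin ϕ sin δ + cos ϕ cos δ sin h₀ = 1.9536×0.74198×0.31977 + 0.67043×0.94750×0.92763 = 0.463517 + 0.589261 = 1.052778.
Q̄ = (S_0/π) × [bracket] = (1361/π) × 1.052778 = 456.08 W/m².
Ratio Q̄_A / Q̄_B = 290.44 / 456.08 = 0.6368.

Q̄_A / Q̄_B ≈ 0.637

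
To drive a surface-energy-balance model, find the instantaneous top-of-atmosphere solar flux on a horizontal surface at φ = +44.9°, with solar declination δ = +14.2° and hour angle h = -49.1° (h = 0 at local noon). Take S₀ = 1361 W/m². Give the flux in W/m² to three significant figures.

cos θ_z = sin φ sin δ + cos φ cos δ cos h = 0.173156 + 0.449608 = 0.622764.
Flux = S₀ · cos θ_z = 1361 × 0.622764 = 847.6 W/m².

848 W/m²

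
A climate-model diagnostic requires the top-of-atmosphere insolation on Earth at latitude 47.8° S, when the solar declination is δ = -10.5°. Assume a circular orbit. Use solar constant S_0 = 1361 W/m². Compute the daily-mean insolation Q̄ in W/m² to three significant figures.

cos h₀ = −tan(-47.8°) tan(-10.500°) = -0.2044, h₀ = 1.7766 rad.
Bracket: h₀ sin ϕ sin δ + cos ϕ cos δ sin h₀ = 1.7766×-0.74080×-0.18224 + 0.67172×0.98325×0.97889 = 0.239847 + 0.646526 = 0.886373.
Q̄ = (S_0/π) × [bracket] = (1361/π) × 0.886373 = 384.0 W/m².

Q̄ ≈ 384 W/m²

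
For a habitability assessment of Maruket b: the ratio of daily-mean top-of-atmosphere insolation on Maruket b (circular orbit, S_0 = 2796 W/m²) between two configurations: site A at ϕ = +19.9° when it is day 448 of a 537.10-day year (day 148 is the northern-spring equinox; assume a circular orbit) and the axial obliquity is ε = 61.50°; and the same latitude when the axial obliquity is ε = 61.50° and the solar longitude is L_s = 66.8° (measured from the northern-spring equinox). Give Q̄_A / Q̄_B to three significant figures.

— Configuration A (ϕ=+19.9°):
Solar longitude: L_s = 360° × (448 − 148)/537.10 = 201.080°.
sin δ = sin 61.50° × sin 201.080° = -0.31608, so δ = -18.426°.
cos h₀ = −tan(+19.9°) tan(-18.426°) = 0.1206, h₀ = 1.4499 rad.
Bracket: h₀ sin ϕ sin δ + cos ϕ cos δ sin h₀ = 1.4499×0.34038×-0.31608 + 0.94029×0.94873×0.99270 = -0.155991 + 0.885569 = 0.729578.
Q̄ = (S_0/π) × [bracket] = (2796/π) × 0.729578 = 649.32 W/m².
— Configuration B (ϕ=+19.9°):
Solar declination: sin δ = sin ε · sin L_s = sin 61.50° × sin 66.8° = 0.80775, so δ = +53.877°.
cos h₀ = −tan(+19.9°) tan(+53.877°) = -0.4960, h₀ = 2.0898 rad.
Bracket: h₀ sin ϕ sin δ + cos ϕ cos δ sin h₀ = 2.0898×0.34038×0.80775 + 0.94029×0.58952×0.86832 = 0.574574 + 0.481327 = 1.055901.
Q̄ = (S_0/π) × [bracket] = (2796/π) × 1.055901 = 939.75 W/m².
Ratio Q̄_A / Q̄_B = 649.32 / 939.75 = 0.6909.

Q̄_A / Q̄_B ≈ 0.691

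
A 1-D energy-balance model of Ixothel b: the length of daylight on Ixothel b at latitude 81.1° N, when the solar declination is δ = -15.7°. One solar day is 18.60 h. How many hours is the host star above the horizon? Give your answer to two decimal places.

cos H₀ = −tan φ · tan δ = 1.7950 ≥ 1, so the host star never rises (polar night) and H₀ = 0.
Daylight = 2H₀/(2π) × 18.60 h = (0.0000/π) × 18.60 = 0.00 h.

0.00 h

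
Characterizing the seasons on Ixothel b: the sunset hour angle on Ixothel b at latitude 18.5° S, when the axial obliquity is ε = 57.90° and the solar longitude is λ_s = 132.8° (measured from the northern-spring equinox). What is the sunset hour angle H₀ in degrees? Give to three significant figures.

H₀ = 74.6°

Solar declination: sin δ = sin ε · sin λ_s = sin 57.90° × sin 132.8° = 0.62156, so δ = +38.430°.
cos H₀ = −tan φ · tan δ = −tan(-18.5°) × tan(+38.430°) = 0.2655, so H₀ = 1.3021 rad = 74.60°.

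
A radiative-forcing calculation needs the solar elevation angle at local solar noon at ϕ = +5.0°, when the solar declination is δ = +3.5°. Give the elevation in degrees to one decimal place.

88.5°

At local noon the hour angle is zero, so the zenith angle equals |ϕ − δ| = |+5.0° − (+3.500°)| = 1.500°.
Elevation = 90° − 1.500° = 88.5°.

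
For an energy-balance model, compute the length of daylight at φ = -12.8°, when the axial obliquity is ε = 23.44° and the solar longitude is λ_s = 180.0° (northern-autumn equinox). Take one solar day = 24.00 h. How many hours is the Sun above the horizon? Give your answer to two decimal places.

Solar declination: sin δ = sin ε · sin λ_s = sin 23.44° × sin 180.0° = 0.00000, so δ = +0.000°.
cos H₀ = −tan φ · tan δ = −tan(-12.8°) × tan(+0.000°) = 0.0000, so H₀ = 1.5708 rad = 90.00°.
Daylight = 2H₀/(2π) × 24.00 h = (1.5708/π) × 24.00 = 12.00 h.

12.00 h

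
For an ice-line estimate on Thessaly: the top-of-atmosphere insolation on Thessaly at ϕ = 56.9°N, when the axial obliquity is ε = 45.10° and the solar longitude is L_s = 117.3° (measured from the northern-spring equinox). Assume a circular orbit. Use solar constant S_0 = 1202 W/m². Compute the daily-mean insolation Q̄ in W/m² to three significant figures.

Q̄ ≈ 634 W/m²

Solar declination: sin δ = sin ε · sin L_s = sin 45.10° × sin 117.3° = 0.62944, so δ = +39.009°.
cos h₀ = −tan(+56.9°) tan(+39.009°) = -1.2426 ≤ −1 ⇒ polar day, h₀ = π.
Bracket: h₀ sin ϕ sin δ + cos ϕ cos δ sin h₀ = 3.1416×0.83772×0.62944 + 0.54610×0.77705×0.00000 = 1.656548 + 0.000000 = 1.656548.
Q̄ = (S_0/π) × [bracket] = (1202/π) × 1.656548 = 633.8 W/m².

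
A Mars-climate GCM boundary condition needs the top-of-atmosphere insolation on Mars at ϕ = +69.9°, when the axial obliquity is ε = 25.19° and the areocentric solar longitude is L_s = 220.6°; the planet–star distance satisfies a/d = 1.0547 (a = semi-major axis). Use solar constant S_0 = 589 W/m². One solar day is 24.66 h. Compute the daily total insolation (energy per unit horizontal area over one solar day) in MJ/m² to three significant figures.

0.570 MJ/m²

sin δ = sin 25.19° × sin 220.6° = -0.27698, so δ = -16.080°.
cos h₀ = −tan(+69.9°) tan(-16.080°) = 0.7877, h₀ = 0.6637 rad.
Bracket: h₀ sin ϕ sin δ + cos ϕ cos δ sin h₀ = 0.6637×0.93909×-0.27698 + 0.34366×0.96087×0.61604 = -0.172634 + 0.203424 = 0.030790.
Inverse-square distance factor (a/d)² = 1.0547² = 1.112392.
Q̄ = (S_0/π) × 1.112392 × [bracket] = (589/π) × 1.112392 × 0.030790 = 6.4214 W/m².
Daily total = Q̄ × 24.66 h × 3600 s/h = 6.4214 × 24.66 × 3600 / 10⁶ = 0.5701 MJ/m².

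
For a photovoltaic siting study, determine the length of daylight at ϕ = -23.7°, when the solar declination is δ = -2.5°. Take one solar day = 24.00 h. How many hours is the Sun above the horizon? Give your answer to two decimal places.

cos h₀ = −tan ϕ · tan δ = −tan(-23.7°) × tan(-2.500°) = -0.0192, so h₀ = 1.5900 rad = 91.10°.
Daylight = 2h₀/(2π) × 24.00 h = (1.5900/π) × 24.00 = 12.15 h.

12.15 h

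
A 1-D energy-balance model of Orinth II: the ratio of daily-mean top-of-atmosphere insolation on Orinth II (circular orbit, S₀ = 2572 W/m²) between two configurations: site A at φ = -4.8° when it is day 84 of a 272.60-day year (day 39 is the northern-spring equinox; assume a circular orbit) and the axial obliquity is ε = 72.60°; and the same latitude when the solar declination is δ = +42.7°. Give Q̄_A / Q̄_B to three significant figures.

— Configuration A (φ=-4.8°):
Solar longitude: λ_s = 360° × (84 − 39)/272.60 = 59.428°.
sin δ = sin 72.60° × sin 59.428° = 0.82159, so δ = +55.244°.
cos H₀ = −tan(-4.8°) tan(+55.244°) = 0.1210, H₀ = 1.4495 rad.
Bracket: H₀ sin φ sin δ + cos φ cos δ sin H₀ = 1.4495×-0.08368×0.82159 + 0.99649×0.57008×0.99265 = -0.099654 + 0.563904 = 0.464250.
Q̄ = (S₀/π) × [bracket] = (2572/π) × 0.464250 = 380.08 W/m².
— Configuration B (φ=-4.8°):
cos H₀ = −tan(-4.8°) tan(+42.700°) = 0.0775, H₀ = 1.4932 rad.
Bracket: H₀ sin φ sin δ + cos φ cos δ sin H₀ = 1.4932×-0.08368×0.67816 + 0.99649×0.73491×0.99699 = -0.084737 + 0.730126 = 0.645389.
Q̄ = (S₀/π) × [bracket] = (2572/π) × 0.645389 = 528.38 W/m².
Ratio Q̄_A / Q̄_B = 380.08 / 528.38 = 0.7193.

Q̄_A / Q̄_B ≈ 0.719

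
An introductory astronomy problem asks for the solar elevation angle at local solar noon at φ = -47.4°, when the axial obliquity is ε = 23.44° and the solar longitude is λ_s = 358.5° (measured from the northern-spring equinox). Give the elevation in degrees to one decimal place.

43.2°

Solar declination: sin δ = sin ε · sin λ_s = sin 23.44° × sin 358.5° = -0.01041, so δ = -0.597°.
At local noon the hour angle is zero, so the zenith angle equals |φ − δ| = |-47.4° − (-0.597°)| = 46.803°.
Elevation = 90° − 46.803° = 43.2°.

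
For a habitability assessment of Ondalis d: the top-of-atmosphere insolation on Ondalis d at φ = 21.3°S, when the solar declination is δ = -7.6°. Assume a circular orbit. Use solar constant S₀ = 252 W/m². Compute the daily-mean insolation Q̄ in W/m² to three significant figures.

Q̄ ≈ 80.2 W/m²

cos H₀ = −tan(-21.3°) tan(-7.600°) = -0.0520, H₀ = 1.6228 rad.
Bracket: H₀ sin φ sin δ + cos φ cos δ sin H₀ = 1.6228×-0.36325×-0.13226 + 0.93169×0.99122×0.99865 = 0.077965 + 0.922263 = 1.000228.
Q̄ = (S₀/π) × [bracket] = (252/π) × 1.000228 = 80.23 W/m².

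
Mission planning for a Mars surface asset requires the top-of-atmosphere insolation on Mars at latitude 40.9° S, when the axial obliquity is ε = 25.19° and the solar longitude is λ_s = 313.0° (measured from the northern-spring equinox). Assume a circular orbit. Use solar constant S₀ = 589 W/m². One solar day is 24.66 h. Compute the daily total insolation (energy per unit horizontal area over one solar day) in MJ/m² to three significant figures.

17.8 MJ/m²

Solar declination: sin δ = sin ε · sin λ_s = sin 25.19° × sin 313.0° = -0.31128, so δ = -18.136°.
cos H₀ = −tan(-40.9°) tan(-18.136°) = -0.2837, H₀ = 1.8585 rad.
Bracket: H₀ sin φ sin δ + cos φ cos δ sin H₀ = 1.8585×-0.65474×-0.31128 + 0.75585×0.95032×0.95890 = 0.378776 + 0.688777 = 1.067553.
Q̄ = (S₀/π) × [bracket] = (589/π) × 1.067553 = 200.15 W/m².
Daily total = Q̄ × 24.66 h × 3600 s/h = 200.15 × 24.66 × 3600 / 10⁶ = 17.77 MJ/m².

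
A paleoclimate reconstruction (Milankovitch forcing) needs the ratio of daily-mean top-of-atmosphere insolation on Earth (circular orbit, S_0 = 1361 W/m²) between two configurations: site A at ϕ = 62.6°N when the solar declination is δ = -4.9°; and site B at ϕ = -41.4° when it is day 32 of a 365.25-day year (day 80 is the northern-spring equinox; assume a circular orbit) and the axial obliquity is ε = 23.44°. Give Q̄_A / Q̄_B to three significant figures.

— Configuration A (ϕ=+62.6°):
cos h₀ = −tan(+62.6°) tan(-4.900°) = 0.1654, h₀ = 1.4046 rad.
Bracket: h₀ sin ϕ sin δ + cos ϕ cos δ sin h₀ = 1.4046×0.88782×-0.08542 + 0.46020×0.99635×0.98623 = -0.106521 + 0.452206 = 0.345685.
Q̄ = (S_0/π) × [bracket] = (1361/π) × 0.345685 = 149.76 W/m².
— Configuration B (ϕ=-41.4°):
Solar longitude: L_s = 360° × (32 − 80)/365.25 = -47.310°, i.e. -47.310° + 360° = 312.690°.
sin δ = sin 23.44° × sin 312.690° = -0.29239, so δ = -17.001°.
cos h₀ = −tan(-41.4°) tan(-17.001°) = -0.2696, h₀ = 1.8437 rad.
Bracket: h₀ sin ϕ sin δ + cos ϕ cos δ sin h₀ = 1.8437×-0.66131×-0.29239 + 0.75011×0.95630×0.96299 = 0.356499 + 0.690782 = 1.047281.
Q̄ = (S_0/π) × [bracket] = (1361/π) × 1.047281 = 453.70 W/m².
Ratio Q̄_A / Q̄_B = 149.76 / 453.70 = 0.3301.

Q̄_A / Q̄_B ≈ 0.330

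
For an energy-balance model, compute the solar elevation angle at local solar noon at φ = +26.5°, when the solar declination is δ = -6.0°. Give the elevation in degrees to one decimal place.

At local noon the hour angle is zero, so the zenith angle equals |φ − δ| = |+26.5° − (-6.000°)| = 32.500°.
Elevation = 90° − 32.500° = 57.5°.

57.5°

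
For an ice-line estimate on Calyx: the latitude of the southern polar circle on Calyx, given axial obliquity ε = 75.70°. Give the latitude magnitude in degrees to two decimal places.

14.30°

The polar circle is the lowest latitude that experiences at least one full rotation of continuous darkness at the northern-summer solstice; it lies at |φ| = 90° − ε = 90° − 75.70° = 14.30°.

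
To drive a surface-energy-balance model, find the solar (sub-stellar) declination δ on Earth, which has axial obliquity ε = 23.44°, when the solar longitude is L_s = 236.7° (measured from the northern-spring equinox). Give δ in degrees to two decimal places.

δ = -19.42°

sin δ = sin ε · sin L_s = sin 23.44° × sin 236.7° = -0.332475.
δ = arcsin(-0.332475) = -19.42°.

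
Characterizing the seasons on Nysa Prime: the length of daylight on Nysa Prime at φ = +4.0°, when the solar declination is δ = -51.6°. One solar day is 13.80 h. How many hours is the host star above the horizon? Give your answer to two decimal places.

cos H₀ = −tan φ · tan δ = −tan(+4.0°) × tan(-51.600°) = 0.0882, so H₀ = 1.4825 rad = 84.94°.
Daylight = 2H₀/(2π) × 13.80 h = (1.4825/π) × 13.80 = 6.51 h.

6.51 h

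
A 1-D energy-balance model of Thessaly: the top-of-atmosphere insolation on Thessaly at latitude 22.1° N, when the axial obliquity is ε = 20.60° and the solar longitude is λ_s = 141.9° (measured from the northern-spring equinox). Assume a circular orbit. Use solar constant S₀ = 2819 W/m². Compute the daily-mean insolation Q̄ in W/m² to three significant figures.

Q̄ ≈ 930 W/m²

Solar declination: sin δ = sin ε · sin λ_s = sin 20.60° × sin 141.9° = 0.21710, so δ = +12.539°.
cos H₀ = −tan(+22.1°) tan(+12.539°) = -0.0903, H₀ = 1.6612 rad.
Bracket: H₀ sin φ sin δ + cos φ cos δ sin H₀ = 1.6612×0.37622×0.21710 + 0.92653×0.97615×0.99591 = 0.135682 + 0.900733 = 1.036415.
Q̄ = (S₀/π) × [bracket] = (2819/π) × 1.036415 = 930.0 W/m².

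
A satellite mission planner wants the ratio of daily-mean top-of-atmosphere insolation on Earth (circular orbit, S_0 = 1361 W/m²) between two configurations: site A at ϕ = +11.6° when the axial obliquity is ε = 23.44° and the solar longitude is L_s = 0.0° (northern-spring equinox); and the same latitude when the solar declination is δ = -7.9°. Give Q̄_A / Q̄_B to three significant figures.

Q̄_A / Q̄_B ≈ 1.06

— Configuration A (ϕ=+11.6°):
Solar declination: sin δ = sin ε · sin L_s = sin 23.44° × sin 0.0° = 0.00000, so δ = +0.000°.
cos h₀ = −tan(+11.6°) tan(+0.000°) = -0.0000, h₀ = 1.5708 rad.
Bracket: h₀ sin ϕ sin δ + cos ϕ cos δ sin h₀ = 1.5708×0.20108×0.00000 + 0.97958×1.00000×1.00000 = 0.000000 + 0.979580 = 0.979580.
Q̄ = (S_0/π) × [bracket] = (1361/π) × 0.979580 = 424.37 W/m².
— Configuration B (ϕ=+11.6°):
cos h₀ = −tan(+11.6°) tan(-7.900°) = 0.0285, h₀ = 1.5423 rad.
Bracket: h₀ sin ϕ sin δ + cos ϕ cos δ sin h₀ = 1.5423×0.20108×-0.13744 + 0.97958×0.99051×0.99959 = -0.042624 + 0.969886 = 0.927262.
Q̄ = (S_0/π) × [bracket] = (1361/π) × 0.927262 = 401.71 W/m².
Ratio Q̄_A / Q̄_B = 424.37 / 401.71 = 1.056.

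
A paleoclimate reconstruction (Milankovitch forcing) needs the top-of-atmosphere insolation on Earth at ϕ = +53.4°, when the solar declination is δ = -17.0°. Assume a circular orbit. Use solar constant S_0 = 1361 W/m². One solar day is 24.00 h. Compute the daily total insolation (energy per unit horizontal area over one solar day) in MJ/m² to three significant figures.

cos h₀ = −tan(+53.4°) tan(-17.000°) = 0.4117, h₀ = 1.1465 rad.
Bracket: h₀ sin ϕ sin δ + cos ϕ cos δ sin h₀ = 1.1465×0.80282×-0.29237 + 0.59622×0.95630×0.91133 = -0.269107 + 0.519609 = 0.250502.
Q̄ = (S_0/π) × [bracket] = (1361/π) × 0.250502 = 108.52 W/m².
Daily total = Q̄ × 24.00 h × 3600 s/h = 108.52 × 24.00 × 3600 / 10⁶ = 9.376 MJ/m².

9.38 MJ/m²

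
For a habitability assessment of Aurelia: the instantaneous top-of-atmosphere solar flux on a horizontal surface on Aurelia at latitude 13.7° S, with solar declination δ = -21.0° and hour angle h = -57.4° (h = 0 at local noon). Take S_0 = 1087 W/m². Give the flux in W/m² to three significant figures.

623 W/m²

cos θ_z = sin ϕ sin δ + cos ϕ cos δ cos h = 0.084875 + 0.488675 = 0.573550.
Flux = S_0 · cos θ_z = 1087 × 0.573550 = 623.4 W/m².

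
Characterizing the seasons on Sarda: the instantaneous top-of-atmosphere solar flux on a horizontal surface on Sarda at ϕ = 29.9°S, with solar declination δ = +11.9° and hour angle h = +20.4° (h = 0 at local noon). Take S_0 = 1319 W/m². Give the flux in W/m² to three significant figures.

913 W/m²

cos θ_z = sin ϕ sin δ + cos ϕ cos δ cos h = -0.102790 + 0.795065 = 0.692275.
Flux = S_0 · cos θ_z = 1319 × 0.692275 = 913.1 W/m².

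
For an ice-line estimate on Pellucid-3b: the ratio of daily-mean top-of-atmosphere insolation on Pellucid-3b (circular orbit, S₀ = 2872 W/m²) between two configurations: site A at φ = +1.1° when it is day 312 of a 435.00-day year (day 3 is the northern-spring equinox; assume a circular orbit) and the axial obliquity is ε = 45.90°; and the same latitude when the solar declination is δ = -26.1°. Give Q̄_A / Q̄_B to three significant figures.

— Configuration A (φ=+1.1°):
Solar longitude: λ_s = 360° × (312 − 3)/435.00 = 255.724°.
sin δ = sin 45.90° × sin 255.724° = -0.69595, so δ = -44.103°.
cos H₀ = −tan(+1.1°) tan(-44.103°) = 0.0186, H₀ = 1.5522 rad.
Bracket: H₀ sin φ sin δ + cos φ cos δ sin H₀ = 1.5522×0.01920×-0.69595 + 0.99982×0.71809×0.99983 = -0.020741 + 0.717839 = 0.697098.
Q̄ = (S₀/π) × [bracket] = (2872/π) × 0.697098 = 637.28 W/m².
— Configuration B (φ=+1.1°):
cos H₀ = −tan(+1.1°) tan(-26.100°) = 0.0094, H₀ = 1.5614 rad.
Bracket: H₀ sin φ sin δ + cos φ cos δ sin H₀ = 1.5614×0.01920×-0.43994 + 0.99982×0.89803×0.99996 = -0.013189 + 0.897832 = 0.884643.
Q̄ = (S₀/π) × [bracket] = (2872/π) × 0.884643 = 808.73 W/m².
Ratio Q̄_A / Q̄_B = 637.28 / 808.73 = 0.7880.

Q̄_A / Q̄_B ≈ 0.788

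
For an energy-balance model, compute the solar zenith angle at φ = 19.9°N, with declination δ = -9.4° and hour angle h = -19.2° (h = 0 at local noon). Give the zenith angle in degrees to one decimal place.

cos θ_z = sin φ sin δ + cos φ cos δ cos h = -0.055593 + 0.876062 = 0.820469.
θ_z = arccos(0.820469) = 34.9°.

θ_z = 34.9°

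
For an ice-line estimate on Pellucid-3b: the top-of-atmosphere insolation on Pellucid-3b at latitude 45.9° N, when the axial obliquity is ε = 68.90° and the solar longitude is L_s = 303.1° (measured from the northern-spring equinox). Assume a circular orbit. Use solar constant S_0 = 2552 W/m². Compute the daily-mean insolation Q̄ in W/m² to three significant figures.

Q̄ ≈ 0.00 W/m²

Solar declination: sin δ = sin ε · sin L_s = sin 68.90° × sin 303.1° = -0.78155, so δ = -51.403°.
cos h₀ = −tan(+45.9°) tan(-51.403°) = 1.2928 ≥ 1 ⇒ polar night, h₀ = 0 and Q̄ = 0.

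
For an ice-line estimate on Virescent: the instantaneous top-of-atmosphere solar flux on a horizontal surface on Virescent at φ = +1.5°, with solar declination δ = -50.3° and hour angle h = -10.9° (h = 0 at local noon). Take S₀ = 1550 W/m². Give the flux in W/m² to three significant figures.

cos θ_z = sin φ sin δ + cos φ cos δ cos h = -0.020141 + 0.627029 = 0.606888.
Flux = S₀ · cos θ_z = 1550 × 0.606888 = 940.7 W/m².

941 W/m²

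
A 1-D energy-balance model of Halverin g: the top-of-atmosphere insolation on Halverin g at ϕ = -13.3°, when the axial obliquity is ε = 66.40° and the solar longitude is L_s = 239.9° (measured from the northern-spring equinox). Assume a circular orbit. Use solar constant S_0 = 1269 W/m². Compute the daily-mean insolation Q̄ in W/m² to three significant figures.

Q̄ ≈ 367 W/m²

Solar declination: sin δ = sin ε · sin L_s = sin 66.40° × sin 239.9° = -0.79279, so δ = -52.447°.
cos h₀ = −tan(-13.3°) tan(-52.447°) = -0.3075, h₀ = 1.8833 rad.
Bracket: h₀ sin ϕ sin δ + cos ϕ cos δ sin h₀ = 1.8833×-0.23005×-0.79279 + 0.97318×0.60949×0.95155 = 0.343479 + 0.564406 = 0.907885.
Q̄ = (S_0/π) × [bracket] = (1269/π) × 0.907885 = 366.7 W/m².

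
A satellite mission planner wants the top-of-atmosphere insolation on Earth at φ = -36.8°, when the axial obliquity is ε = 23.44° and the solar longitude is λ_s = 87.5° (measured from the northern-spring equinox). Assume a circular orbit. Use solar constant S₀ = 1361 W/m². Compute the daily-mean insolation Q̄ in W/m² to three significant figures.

Solar declination: sin δ = sin ε · sin λ_s = sin 23.44° × sin 87.5° = 0.39741, so δ = +23.416°.
cos H₀ = −tan(-36.8°) tan(+23.416°) = 0.3240, H₀ = 1.2409 rad.
Bracket: H₀ sin φ sin δ + cos φ cos δ sin H₀ = 1.2409×-0.59902×0.39741 + 0.80073×0.91764×0.94606 = -0.295404 + 0.695148 = 0.399744.
Q̄ = (S₀/π) × [bracket] = (1361/π) × 0.399744 = 173.2 W/m².

Q̄ ≈ 173 W/m²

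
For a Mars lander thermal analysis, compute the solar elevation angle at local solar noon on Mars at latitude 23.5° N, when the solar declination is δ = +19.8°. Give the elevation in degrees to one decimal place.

86.3°

At local noon the hour angle is zero, so the zenith angle equals |ϕ − δ| = |+23.5° − (+19.800°)| = 3.700°.
Elevation = 90° − 3.700° = 86.3°.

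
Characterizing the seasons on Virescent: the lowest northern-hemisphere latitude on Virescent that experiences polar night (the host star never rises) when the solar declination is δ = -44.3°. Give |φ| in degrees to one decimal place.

|φ| = 45.7°

Polar night requires cos H₀ = −tan φ tan δ ≥ 1, i.e. tan φ tan δ ≤ −1.
The boundary is |tan φ| · |tan δ| = 1, so |φ| = 90° − |δ| = 90° − 44.3° = 45.7° in the northern hemisphere.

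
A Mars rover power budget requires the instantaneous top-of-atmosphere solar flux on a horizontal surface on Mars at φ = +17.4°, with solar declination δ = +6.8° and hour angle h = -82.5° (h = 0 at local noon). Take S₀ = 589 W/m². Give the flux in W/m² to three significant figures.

cos θ_z = sin φ sin δ + cos φ cos δ cos h = 0.035408 + 0.123677 = 0.159085.
Flux = S₀ · cos θ_z = 589 × 0.159085 = 93.70 W/m².

93.7 W/m²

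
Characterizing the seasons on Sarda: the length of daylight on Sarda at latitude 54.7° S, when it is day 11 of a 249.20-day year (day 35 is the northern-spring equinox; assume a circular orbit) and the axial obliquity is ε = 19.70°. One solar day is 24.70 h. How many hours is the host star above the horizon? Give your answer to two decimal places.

14.55 h

Solar longitude: λ_s = 360° × (11 − 35)/249.20 = -34.671°, i.e. -34.671° + 360° = 325.329°.
sin δ = sin 19.70° × sin 325.329° = -0.19176, so δ = -11.056°.
cos H₀ = −tan φ · tan δ = −tan(-54.7°) × tan(-11.056°) = -0.2760, so H₀ = 1.8504 rad = 106.02°.
Daylight = 2H₀/(2π) × 24.70 h = (1.8504/π) × 24.70 = 14.55 h.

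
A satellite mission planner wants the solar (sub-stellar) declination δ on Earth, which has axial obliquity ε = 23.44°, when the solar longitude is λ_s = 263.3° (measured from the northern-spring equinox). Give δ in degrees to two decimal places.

δ = -23.27°

sin δ = sin ε · sin λ_s = sin 23.44° × sin 263.3° = -0.395072.
δ = arcsin(-0.395072) = -23.27°.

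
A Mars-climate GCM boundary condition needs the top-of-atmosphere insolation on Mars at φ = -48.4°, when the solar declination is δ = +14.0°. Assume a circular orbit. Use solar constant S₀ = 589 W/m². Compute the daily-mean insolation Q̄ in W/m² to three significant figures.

Q̄ ≈ 72.3 W/m²

cos H₀ = −tan(-48.4°) tan(+14.000°) = 0.2808, H₀ = 1.2861 rad.
Bracket: H₀ sin φ sin δ + cos φ cos δ sin H₀ = 1.2861×-0.74780×0.24192 + 0.66393×0.97030×0.95976 = -0.232665 + 0.618288 = 0.385623.
Q̄ = (S₀/π) × [bracket] = (589/π) × 0.385623 = 72.30 W/m².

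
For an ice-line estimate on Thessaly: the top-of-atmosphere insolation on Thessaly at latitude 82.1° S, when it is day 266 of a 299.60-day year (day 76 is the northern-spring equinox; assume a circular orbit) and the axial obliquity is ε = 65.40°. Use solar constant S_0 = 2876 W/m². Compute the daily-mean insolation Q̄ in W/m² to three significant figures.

Q̄ ≈ 1.93e+03 W/m²

Solar longitude: L_s = 360° × (266 − 76)/299.60 = 228.304°.
sin δ = sin 65.40° × sin 228.304° = -0.67892, so δ = -42.759°.
cos h₀ = −tan(-82.1°) tan(-42.759°) = -6.6638 ≤ −1 ⇒ polar day, h₀ = π.
Bracket: h₀ sin ϕ sin δ + cos ϕ cos δ sin h₀ = 3.1416×-0.99051×-0.67892 + 0.13744×0.73422×0.00000 = 2.112654 + 0.000000 = 2.112654.
Q̄ = (S_0/π) × [bracket] = (2876/π) × 2.112654 = 1934 W/m².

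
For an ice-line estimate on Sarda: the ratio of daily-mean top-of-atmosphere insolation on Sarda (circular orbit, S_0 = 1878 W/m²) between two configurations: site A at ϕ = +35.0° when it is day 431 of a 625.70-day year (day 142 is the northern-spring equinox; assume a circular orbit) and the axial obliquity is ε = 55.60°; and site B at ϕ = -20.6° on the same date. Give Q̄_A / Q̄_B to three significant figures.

— Configuration A (ϕ=+35.0°):
Solar longitude: L_s = 360° × (431 − 142)/625.70 = 166.278°.
sin δ = sin 55.60° × sin 166.278° = 0.19573, so δ = +11.287°.
cos h₀ = −tan(+35.0°) tan(+11.287°) = -0.1398, h₀ = 1.7110 rad.
Bracket: h₀ sin ϕ sin δ + cos ϕ cos δ sin h₀ = 1.7110×0.57358×0.19573 + 0.81915×0.98066×0.99019 = 0.192089 + 0.795427 = 0.987516.
Q̄ = (S_0/π) × [bracket] = (1878/π) × 0.987516 = 590.32 W/m².
— Configuration B (ϕ=-20.6°):
cos h₀ = −tan(-20.6°) tan(+11.287°) = 0.0750, h₀ = 1.4957 rad.
Bracket: h₀ sin ϕ sin δ + cos ϕ cos δ sin h₀ = 1.4957×-0.35184×0.19573 + 0.93606×0.98066×0.99718 = -0.103002 + 0.915368 = 0.812366.
Q̄ = (S_0/π) × [bracket] = (1878/π) × 0.812366 = 485.62 W/m².
Ratio Q̄_A / Q̄_B = 590.32 / 485.62 = 1.216.

Q̄_A / Q̄_B ≈ 1.22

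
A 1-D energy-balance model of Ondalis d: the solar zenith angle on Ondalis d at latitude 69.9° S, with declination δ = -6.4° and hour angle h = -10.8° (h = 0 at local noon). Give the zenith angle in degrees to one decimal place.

θ_z = 63.9°

cos θ_z = sin φ sin δ + cos φ cos δ cos h = 0.104680 + 0.335469 = 0.440149.
θ_z = arccos(0.440149) = 63.9°.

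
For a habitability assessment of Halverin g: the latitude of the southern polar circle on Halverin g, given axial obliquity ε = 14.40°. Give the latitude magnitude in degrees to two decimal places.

The polar circle is the lowest latitude that experiences at least one full rotation of continuous darkness at the northern-summer solstice; it lies at |φ| = 90° − ε = 90° − 14.40° = 75.60°.

75.60°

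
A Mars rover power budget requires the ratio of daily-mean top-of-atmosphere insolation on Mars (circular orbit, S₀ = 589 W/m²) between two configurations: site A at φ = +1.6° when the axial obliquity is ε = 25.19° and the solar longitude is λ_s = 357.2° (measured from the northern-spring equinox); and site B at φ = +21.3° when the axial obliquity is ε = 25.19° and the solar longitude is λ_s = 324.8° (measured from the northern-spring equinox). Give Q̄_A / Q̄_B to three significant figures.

— Configuration A (φ=+1.6°):
Solar declination: sin δ = sin ε · sin λ_s = sin 25.19° × sin 357.2° = -0.02079, so δ = -1.191°.
cos H₀ = −tan(+1.6°) tan(-1.191°) = 0.0006, H₀ = 1.5702 rad.
Bracket: H₀ sin φ sin δ + cos φ cos δ sin H₀ = 1.5702×0.02792×-0.02079 + 0.99961×0.99978×1.00000 = -0.000911 + 0.999390 = 0.998479.
Q̄ = (S₀/π) × [bracket] = (589/π) × 0.998479 = 187.20 W/m².
— Configuration B (φ=+21.3°):
Solar declination: sin δ = sin ε · sin λ_s = sin 25.19° × sin 324.8° = -0.24534, so δ = -14.202°.
cos H₀ = −tan(+21.3°) tan(-14.202°) = 0.0987, H₀ = 1.4720 rad.
Bracket: H₀ sin φ sin δ + cos φ cos δ sin H₀ = 1.4720×0.36325×-0.24534 + 0.93169×0.96944×0.99512 = -0.131184 + 0.898810 = 0.767626.
Q̄ = (S₀/π) × [bracket] = (589/π) × 0.767626 = 143.92 W/m².
Ratio Q̄_A / Q̄_B = 187.20 / 143.92 = 1.301.

Q̄_A / Q̄_B ≈ 1.30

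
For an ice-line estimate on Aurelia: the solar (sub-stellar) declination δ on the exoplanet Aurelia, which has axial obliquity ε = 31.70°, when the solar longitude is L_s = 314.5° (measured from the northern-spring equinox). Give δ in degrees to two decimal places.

δ = -22.01°

sin δ = sin ε · sin L_s = sin 31.70° × sin 314.5° = -0.374793.
δ = arcsin(-0.374793) = -22.01°.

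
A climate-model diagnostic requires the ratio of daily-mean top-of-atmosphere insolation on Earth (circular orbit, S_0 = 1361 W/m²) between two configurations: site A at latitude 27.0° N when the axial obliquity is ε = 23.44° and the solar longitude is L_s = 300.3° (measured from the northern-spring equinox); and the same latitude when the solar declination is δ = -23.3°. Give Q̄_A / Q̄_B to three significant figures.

— Configuration A (ϕ=+27.0°):
Solar declination: sin δ = sin ε · sin L_s = sin 23.44° × sin 300.3° = -0.34345, so δ = -20.087°.
cos h₀ = −tan(+27.0°) tan(-20.087°) = 0.1863, h₀ = 1.3834 rad.
Bracket: h₀ sin ϕ sin δ + cos ϕ cos δ sin h₀ = 1.3834×0.45399×-0.34345 + 0.89101×0.93917×0.98249 = -0.215704 + 0.822157 = 0.606453.
Q̄ = (S_0/π) × [bracket] = (1361/π) × 0.606453 = 262.73 W/m².
— Configuration B (ϕ=+27.0°):
cos h₀ = −tan(+27.0°) tan(-23.300°) = 0.2194, h₀ = 1.3496 rad.
Bracket: h₀ sin ϕ sin δ + cos ϕ cos δ sin h₀ = 1.3496×0.45399×-0.39555 + 0.89101×0.91845×0.97563 = -0.242355 + 0.798405 = 0.556050.
Q̄ = (S_0/π) × [bracket] = (1361/π) × 0.556050 = 240.89 W/m².
Ratio Q̄_A / Q̄_B = 262.73 / 240.89 = 1.091.

Q̄_A / Q̄_B ≈ 1.09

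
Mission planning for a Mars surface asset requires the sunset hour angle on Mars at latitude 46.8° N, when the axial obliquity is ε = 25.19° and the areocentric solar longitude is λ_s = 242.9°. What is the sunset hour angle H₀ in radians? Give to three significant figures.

H₀ = 1.12 rad

sin δ = sin 25.19° × sin 242.9° = -0.37889, so δ = -22.265°.
cos H₀ = −tan φ · tan δ = −tan(+46.8°) × tan(-22.265°) = 0.4360, so H₀ = 1.1197 rad = 64.15°.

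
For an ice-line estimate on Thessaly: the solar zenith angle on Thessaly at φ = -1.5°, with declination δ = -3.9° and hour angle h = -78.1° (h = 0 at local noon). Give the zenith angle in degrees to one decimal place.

cos θ_z = sin φ sin δ + cos φ cos δ cos h = 0.001780 + 0.205656 = 0.207436.
θ_z = arccos(0.207436) = 78.0°.

θ_z = 78.0°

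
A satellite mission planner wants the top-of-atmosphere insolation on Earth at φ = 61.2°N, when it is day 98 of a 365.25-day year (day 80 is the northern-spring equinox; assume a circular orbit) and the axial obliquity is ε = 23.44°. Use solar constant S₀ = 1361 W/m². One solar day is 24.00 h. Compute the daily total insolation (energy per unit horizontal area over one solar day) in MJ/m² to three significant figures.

Solar longitude: λ_s = 360° × (98 − 80)/365.25 = 17.741°.
sin δ = sin 23.44° × sin 17.741° = 0.12121, so δ = +6.962°.
cos H₀ = −tan(+61.2°) tan(+6.962°) = -0.2221, H₀ = 1.7948 rad.
Bracket: H₀ sin φ sin δ + cos φ cos δ sin H₀ = 1.7948×0.87631×0.12121 + 0.48175×0.99263×0.97502 = 0.190639 + 0.466254 = 0.656893.
Q̄ = (S₀/π) × [bracket] = (1361/π) × 0.656893 = 284.58 W/m².
Daily total = Q̄ × 24.00 h × 3600 s/h = 284.58 × 24.00 × 3600 / 10⁶ = 24.59 MJ/m².

24.6 MJ/m²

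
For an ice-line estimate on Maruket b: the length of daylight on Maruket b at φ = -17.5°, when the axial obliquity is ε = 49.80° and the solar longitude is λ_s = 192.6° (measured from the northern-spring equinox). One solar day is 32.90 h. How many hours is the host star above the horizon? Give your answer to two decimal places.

17.01 h

Solar declination: sin δ = sin ε · sin λ_s = sin 49.80° × sin 192.6° = -0.16662, so δ = -9.591°.
cos H₀ = −tan φ · tan δ = −tan(-17.5°) × tan(-9.591°) = -0.0533, so H₀ = 1.6241 rad = 93.05°.
Daylight = 2H₀/(2π) × 32.90 h = (1.6241/π) × 32.90 = 17.01 h.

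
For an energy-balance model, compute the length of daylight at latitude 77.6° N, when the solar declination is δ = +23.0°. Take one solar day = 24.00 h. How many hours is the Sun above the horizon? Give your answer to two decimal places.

24.00 h

Sunrise equation: cos h₀ = −tan ϕ · tan δ = -1.9306 ≤ −1, so the Sun never sets (polar day) and h₀ = π.
Daylight = 2h₀/(2π) × 24.00 h = (3.1416/π) × 24.00 = 24.00 h.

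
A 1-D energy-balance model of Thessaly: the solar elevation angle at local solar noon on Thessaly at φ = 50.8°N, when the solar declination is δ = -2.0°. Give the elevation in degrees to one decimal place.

37.2°

At local noon the hour angle is zero, so the zenith angle equals |φ − δ| = |+50.8° − (-2.000°)| = 52.800°.
Elevation = 90° − 52.800° = 37.2°.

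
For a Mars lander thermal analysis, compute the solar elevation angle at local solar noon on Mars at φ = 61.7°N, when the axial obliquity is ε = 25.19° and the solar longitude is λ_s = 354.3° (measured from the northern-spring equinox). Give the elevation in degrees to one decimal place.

25.9°

Solar declination: sin δ = sin ε · sin λ_s = sin 25.19° × sin 354.3° = -0.04227, so δ = -2.423°.
At local noon the hour angle is zero, so the zenith angle equals |φ − δ| = |+61.7° − (-2.423°)| = 64.123°.
Elevation = 90° − 64.123° = 25.9°.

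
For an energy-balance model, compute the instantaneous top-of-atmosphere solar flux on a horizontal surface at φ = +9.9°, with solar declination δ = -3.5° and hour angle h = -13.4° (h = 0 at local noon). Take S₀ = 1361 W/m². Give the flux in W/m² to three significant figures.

cos θ_z = sin φ sin δ + cos φ cos δ cos h = -0.010496 + 0.956503 = 0.946007.
Flux = S₀ · cos θ_z = 1361 × 0.946007 = 1288 W/m².

1.29e+03 W/m²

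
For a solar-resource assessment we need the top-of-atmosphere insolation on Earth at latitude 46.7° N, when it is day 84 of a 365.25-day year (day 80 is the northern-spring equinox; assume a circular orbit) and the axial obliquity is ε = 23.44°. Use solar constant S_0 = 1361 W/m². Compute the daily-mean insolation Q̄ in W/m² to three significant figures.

Q̄ ≈ 311 W/m²

Solar longitude: L_s = 360° × (84 − 80)/365.25 = 3.943°.
sin δ = sin 23.44° × sin 3.943° = 0.02735, so δ = +1.567°.
cos h₀ = −tan(+46.7°) tan(+1.567°) = -0.0290, h₀ = 1.5998 rad.
Bracket: h₀ sin ϕ sin δ + cos ϕ cos δ sin h₀ = 1.5998×0.72777×0.02735 + 0.68582×0.99963×0.99958 = 0.031843 + 0.685278 = 0.717121.
Q̄ = (S_0/π) × [bracket] = (1361/π) × 0.717121 = 310.7 W/m².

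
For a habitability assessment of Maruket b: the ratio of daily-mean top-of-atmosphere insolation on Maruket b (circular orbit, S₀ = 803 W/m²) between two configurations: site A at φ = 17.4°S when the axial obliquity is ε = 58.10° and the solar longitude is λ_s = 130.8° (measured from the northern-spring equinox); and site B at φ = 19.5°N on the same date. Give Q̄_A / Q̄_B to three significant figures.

— Configuration A (φ=-17.4°):
Solar declination: sin δ = sin ε · sin λ_s = sin 58.10° × sin 130.8° = 0.64267, so δ = +39.991°.
cos H₀ = −tan(-17.4°) tan(+39.991°) = 0.2629, H₀ = 1.3048 rad.
Bracket: H₀ sin φ sin δ + cos φ cos δ sin H₀ = 1.3048×-0.29904×0.64267 + 0.95424×0.76615×0.96483 = -0.250762 + 0.705379 = 0.454617.
Q̄ = (S₀/π) × [bracket] = (803/π) × 0.454617 = 116.20 W/m².
— Configuration B (φ=+19.5°):
cos H₀ = −tan(+19.5°) tan(+39.991°) = -0.2970, H₀ = 1.8724 rad.
Bracket: H₀ sin φ sin δ + cos φ cos δ sin H₀ = 1.8724×0.33381×0.64267 + 0.94264×0.76615×0.95486 = 0.401685 + 0.689603 = 1.091288.
Q̄ = (S₀/π) × [bracket] = (803/π) × 1.091288 = 278.94 W/m².
Ratio Q̄_A / Q̄_B = 116.20 / 278.94 = 0.4166.

Q̄_A / Q̄_B ≈ 0.417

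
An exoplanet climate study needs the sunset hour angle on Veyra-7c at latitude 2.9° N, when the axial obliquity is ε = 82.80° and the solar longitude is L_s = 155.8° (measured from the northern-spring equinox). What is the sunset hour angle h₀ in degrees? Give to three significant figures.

h₀ = 91.3°

Solar declination: sin δ = sin ε · sin L_s = sin 82.80° × sin 155.8° = 0.40669, so δ = +23.997°.
cos h₀ = −tan ϕ · tan δ = −tan(+2.9°) × tan(+23.997°) = -0.0226, so h₀ = 1.5933 rad = 91.29°.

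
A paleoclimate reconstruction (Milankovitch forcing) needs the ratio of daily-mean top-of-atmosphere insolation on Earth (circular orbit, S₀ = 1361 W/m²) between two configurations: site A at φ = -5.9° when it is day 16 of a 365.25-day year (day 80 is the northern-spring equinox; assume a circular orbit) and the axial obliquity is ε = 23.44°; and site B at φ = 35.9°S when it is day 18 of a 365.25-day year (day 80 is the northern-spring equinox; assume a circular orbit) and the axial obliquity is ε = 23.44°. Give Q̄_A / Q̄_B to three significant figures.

Q̄_A / Q̄_B ≈ 0.892

— Configuration A (φ=-5.9°):
Solar longitude: λ_s = 360° × (16 − 80)/365.25 = -63.080°, i.e. -63.080° + 360° = 296.920°.
sin δ = sin 23.44° × sin 296.920° = -0.35468, so δ = -20.774°.
cos H₀ = −tan(-5.9°) tan(-20.774°) = -0.0392, H₀ = 1.6100 rad.
Bracket: H₀ sin φ sin δ + cos φ cos δ sin H₀ = 1.6100×-0.10279×-0.35468 + 0.99470×0.93499×0.99923 = 0.058697 + 0.929318 = 0.988015.
Q̄ = (S₀/π) × [bracket] = (1361/π) × 0.988015 = 428.03 W/m².
— Configuration B (φ=-35.9°):
Solar longitude: λ_s = 360° × (18 − 80)/365.25 = -61.109°, i.e. -61.109° + 360° = 298.891°.
sin δ = sin 23.44° × sin 298.891° = -0.34828, so δ = -20.382°.
cos H₀ = −tan(-35.9°) tan(-20.382°) = -0.2690, H₀ = 1.8431 rad.
Bracket: H₀ sin φ sin δ + cos φ cos δ sin H₀ = 1.8431×-0.58637×-0.34828 + 0.81004×0.93739×0.96315 = 0.376400 + 0.731342 = 1.107742.
Q̄ = (S₀/π) × [bracket] = (1361/π) × 1.107742 = 479.90 W/m².
Ratio Q̄_A / Q̄_B = 428.03 / 479.90 = 0.8919.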